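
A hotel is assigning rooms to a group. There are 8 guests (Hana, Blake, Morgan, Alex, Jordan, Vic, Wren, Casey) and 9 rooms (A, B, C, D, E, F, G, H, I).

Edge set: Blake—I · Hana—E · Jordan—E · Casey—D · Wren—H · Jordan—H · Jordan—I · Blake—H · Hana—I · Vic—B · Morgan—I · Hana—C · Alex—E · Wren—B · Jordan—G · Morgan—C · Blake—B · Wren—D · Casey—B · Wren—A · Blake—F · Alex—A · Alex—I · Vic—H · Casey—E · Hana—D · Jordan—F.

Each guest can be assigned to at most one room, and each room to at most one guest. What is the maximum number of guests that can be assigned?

For example, pair Hana–E, Blake–F, Morgan–C, Alex–I, Jordan–G, Vic–H, Wren–D, Casey–B.
This saturates every guest, so 8 is the maximum.

8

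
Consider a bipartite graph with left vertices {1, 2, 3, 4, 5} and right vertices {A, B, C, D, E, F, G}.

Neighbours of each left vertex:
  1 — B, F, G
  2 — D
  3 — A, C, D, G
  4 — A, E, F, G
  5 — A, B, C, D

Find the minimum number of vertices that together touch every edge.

The 5 edges 1–F, 2–D, 3–G, 4–E, 5–B form a matching, so any vertex cover needs at least 5 vertices (one per matched edge).
Conversely {1, 2, 3, 4, 5} meets every edge and has exactly 5 vertices, so 5 is optimal.

5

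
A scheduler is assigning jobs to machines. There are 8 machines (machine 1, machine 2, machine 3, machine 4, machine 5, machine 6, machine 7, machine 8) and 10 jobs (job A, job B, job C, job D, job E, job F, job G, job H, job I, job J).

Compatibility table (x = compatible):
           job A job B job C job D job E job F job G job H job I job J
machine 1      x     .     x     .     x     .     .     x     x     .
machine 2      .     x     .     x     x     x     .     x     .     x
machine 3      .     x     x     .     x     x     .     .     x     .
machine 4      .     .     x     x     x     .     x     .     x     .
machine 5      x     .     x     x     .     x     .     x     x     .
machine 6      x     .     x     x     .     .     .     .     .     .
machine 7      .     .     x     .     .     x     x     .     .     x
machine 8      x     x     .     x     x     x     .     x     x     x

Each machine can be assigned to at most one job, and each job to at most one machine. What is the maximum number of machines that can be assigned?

A valid assignment of size 8: machine 1→job I, machine 2→job H, machine 3→job B, machine 4→job D, machine 5→job F, machine 6→job A, machine 7→job G, machine 8→job J.
This saturates every machine, so 8 is the maximum.

8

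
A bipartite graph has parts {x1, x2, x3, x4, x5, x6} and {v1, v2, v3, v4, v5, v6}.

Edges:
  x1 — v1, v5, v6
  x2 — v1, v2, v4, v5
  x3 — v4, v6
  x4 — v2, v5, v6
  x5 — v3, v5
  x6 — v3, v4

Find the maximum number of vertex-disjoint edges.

6

One maximum matching: x1→v1, x2→v2, x3→v6, x4→v5, x5→v3, x6→v4.
This saturates every left vertex, so 6 is the maximum.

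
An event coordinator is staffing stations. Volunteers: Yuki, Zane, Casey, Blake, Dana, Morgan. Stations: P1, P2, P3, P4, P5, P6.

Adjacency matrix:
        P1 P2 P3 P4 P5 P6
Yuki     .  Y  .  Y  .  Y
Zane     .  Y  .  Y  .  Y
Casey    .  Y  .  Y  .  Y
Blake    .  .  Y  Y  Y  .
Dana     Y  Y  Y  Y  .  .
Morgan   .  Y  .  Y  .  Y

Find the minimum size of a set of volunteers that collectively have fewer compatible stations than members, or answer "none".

Take S = {Yuki, Zane, Casey, Morgan}. Its neighbourhood is {P2, P4, P6}, so |N(S)| = 3 < |S| = 4.
Every subset of size less than 4 has at least as many neighbours as members, so 4 is the minimum.

4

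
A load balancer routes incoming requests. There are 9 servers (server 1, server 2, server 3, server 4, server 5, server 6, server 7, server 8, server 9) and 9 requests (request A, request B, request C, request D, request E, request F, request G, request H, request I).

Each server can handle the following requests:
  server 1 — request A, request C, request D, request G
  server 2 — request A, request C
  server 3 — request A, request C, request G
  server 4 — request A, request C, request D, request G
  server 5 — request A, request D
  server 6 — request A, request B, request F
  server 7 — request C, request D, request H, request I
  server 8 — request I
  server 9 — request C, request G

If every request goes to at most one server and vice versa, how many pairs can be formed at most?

A valid assignment of size 7: server 1→request D, server 2→request A, server 3→request C, server 4→request G, server 6→request F, server 7→request H, server 8→request I.
The set {server 1, server 2, server 3, server 4, server 5, server 9} has only 4 neighbours ({request A, request C, request D, request G}), so by Hall's theorem at most 7 of the 9 servers can be matched.

7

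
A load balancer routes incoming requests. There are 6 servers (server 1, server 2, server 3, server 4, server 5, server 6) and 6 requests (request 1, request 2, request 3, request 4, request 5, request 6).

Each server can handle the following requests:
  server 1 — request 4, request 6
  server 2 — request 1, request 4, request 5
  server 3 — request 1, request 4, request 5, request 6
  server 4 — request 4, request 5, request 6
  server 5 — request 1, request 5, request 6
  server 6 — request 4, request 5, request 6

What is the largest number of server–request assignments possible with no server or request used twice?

A valid assignment of size 4: server 1–request 4, server 2–request 1, server 3–request 6, server 4–request 5.
The set {server 1, server 2, server 3, server 4, server 5, server 6} has only 4 neighbours ({request 1, request 4, request 5, request 6}), so by Hall's theorem at most 4 of the 6 servers can be matched.

4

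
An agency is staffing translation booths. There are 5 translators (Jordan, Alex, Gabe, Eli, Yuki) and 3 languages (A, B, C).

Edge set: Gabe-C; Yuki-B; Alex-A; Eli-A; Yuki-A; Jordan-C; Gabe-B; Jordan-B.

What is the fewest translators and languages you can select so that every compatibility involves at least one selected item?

3

{A, B, C} is a vertex cover of size 3: every edge has an endpoint in this set.
No smaller cover exists because Jordan–C, Alex–A, Gabe–B is a matching of size 3, and a cover must include an endpoint of each of these disjoint edges (König's theorem).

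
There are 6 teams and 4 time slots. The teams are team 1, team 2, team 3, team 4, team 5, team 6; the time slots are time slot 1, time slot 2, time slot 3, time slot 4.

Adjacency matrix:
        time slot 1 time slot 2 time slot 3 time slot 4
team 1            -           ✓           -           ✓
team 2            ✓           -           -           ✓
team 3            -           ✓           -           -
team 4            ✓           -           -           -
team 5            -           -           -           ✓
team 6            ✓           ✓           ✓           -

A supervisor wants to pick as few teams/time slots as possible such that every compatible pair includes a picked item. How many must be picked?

{team 6, time slot 1, time slot 2, time slot 4} is a vertex cover of size 4: every edge has an endpoint in this set.
No smaller cover exists because team 1–time slot 4, team 2–time slot 1, team 3–time slot 2, team 6–time slot 3 is a matching of size 4, and a cover must include an endpoint of each of these disjoint edges (König's theorem).

4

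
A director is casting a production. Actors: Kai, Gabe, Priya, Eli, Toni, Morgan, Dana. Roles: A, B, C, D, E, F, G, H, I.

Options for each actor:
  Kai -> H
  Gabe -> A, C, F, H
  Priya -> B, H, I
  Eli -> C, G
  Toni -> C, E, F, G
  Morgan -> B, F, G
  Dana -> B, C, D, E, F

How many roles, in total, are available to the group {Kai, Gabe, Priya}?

6

The union of neighbours of {Kai, Gabe, Priya} is {A, B, C, F, H, I}, which has 6 elements.
Since |N(S)| = 6 ≥ |S| = 3, Hall's condition holds for this subset.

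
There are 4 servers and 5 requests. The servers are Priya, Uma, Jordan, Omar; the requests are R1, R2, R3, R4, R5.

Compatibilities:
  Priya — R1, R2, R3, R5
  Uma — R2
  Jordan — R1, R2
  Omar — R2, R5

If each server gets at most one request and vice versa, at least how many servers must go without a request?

0

A valid assignment of size 4: Priya–R3, Uma–R2, Jordan–R1, Omar–R5.
All 4 servers are matched, so no larger matching exists.
That matches 4 of the 4, leaving 0 unmatched; no matching can do better.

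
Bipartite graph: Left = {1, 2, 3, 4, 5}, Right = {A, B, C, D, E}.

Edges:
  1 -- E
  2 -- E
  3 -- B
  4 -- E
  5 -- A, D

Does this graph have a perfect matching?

No

The set {1, 2, 4} has only 1 neighbour ({E}), so by Hall's theorem at most 3 of the 5 left vertices can be matched.
Hence no matching covers every left vertex.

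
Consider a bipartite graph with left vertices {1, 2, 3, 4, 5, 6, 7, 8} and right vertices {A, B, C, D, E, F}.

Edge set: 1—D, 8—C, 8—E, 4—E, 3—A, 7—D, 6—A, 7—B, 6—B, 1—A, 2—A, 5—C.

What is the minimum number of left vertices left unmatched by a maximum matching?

3

A valid assignment of size 5: 1–D, 2–A, 4–E, 5–C, 6–B.
The set {1, 2, 3, 4, 5, 6, 7, 8} has only 5 neighbours ({A, B, C, D, E}), so by Hall's theorem at most 5 of the 8 left vertices can be matched.
That matches 5 of the 8, leaving 3 unmatched; no matching can do better.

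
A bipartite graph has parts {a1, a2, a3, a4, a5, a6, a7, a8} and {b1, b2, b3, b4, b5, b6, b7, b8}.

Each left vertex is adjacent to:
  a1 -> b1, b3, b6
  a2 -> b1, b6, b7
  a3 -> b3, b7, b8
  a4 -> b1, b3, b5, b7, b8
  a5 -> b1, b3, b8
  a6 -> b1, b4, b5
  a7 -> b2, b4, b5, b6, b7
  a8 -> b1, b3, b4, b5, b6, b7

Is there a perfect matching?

A valid assignment of size 8: a1→b3, a2→b6, a3→b8, a4→b5, a5→b1, a6→b4, a7→b2, a8→b7.
Every left vertex is matched, so this is a perfect matching.

Yes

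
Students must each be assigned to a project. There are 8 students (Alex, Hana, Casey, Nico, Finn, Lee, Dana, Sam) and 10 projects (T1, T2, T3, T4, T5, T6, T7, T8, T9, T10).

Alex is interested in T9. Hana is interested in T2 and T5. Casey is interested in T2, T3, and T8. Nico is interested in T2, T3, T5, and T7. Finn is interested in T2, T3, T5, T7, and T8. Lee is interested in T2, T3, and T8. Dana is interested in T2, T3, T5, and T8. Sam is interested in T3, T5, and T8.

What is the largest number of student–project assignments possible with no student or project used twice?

6

For example, pair Alex-T9, Hana-T5, Casey-T2, Nico-T7, Finn-T3, Lee-T8.
The set {Hana, Casey, Nico, Finn, Lee, Dana, Sam} has only 5 neighbours ({T2, T3, T5, T7, T8}), so by Hall's theorem at most 6 of the 8 students can be matched.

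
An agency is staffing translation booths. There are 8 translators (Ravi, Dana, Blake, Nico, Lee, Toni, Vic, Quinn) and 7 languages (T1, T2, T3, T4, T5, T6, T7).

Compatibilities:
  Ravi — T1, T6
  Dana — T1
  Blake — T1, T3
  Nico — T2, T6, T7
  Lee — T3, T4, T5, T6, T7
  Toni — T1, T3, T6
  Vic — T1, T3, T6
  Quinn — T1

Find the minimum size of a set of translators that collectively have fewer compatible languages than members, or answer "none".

2

Take S = {Dana, Quinn}. Its neighbourhood is {T1}, so |N(S)| = 1 < |S| = 2.
No single vertex violates Hall's condition since each has at least one neighbour, so 2 is the minimum.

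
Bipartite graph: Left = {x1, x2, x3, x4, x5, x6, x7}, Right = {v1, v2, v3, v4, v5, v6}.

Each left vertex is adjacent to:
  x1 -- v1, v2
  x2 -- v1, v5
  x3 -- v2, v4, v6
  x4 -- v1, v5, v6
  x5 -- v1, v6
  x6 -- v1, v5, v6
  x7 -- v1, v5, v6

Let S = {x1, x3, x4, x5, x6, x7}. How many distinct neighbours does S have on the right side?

The union of neighbours of {x1, x3, x4, x5, x6, x7} is {v1, v2, v4, v5, v6}, which has 5 elements.
Since |N(S)| = 5 < |S| = 6, Hall's condition fails for this subset.

5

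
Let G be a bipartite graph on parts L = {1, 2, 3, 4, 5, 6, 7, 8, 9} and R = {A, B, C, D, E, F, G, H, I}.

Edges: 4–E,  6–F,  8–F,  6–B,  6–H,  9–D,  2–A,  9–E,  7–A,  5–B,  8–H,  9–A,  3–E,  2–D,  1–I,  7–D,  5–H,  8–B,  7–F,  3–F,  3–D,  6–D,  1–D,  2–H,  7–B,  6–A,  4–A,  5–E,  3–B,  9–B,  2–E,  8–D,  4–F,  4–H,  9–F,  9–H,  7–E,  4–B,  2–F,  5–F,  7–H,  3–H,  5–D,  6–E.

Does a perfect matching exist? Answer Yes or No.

The set {2, 3, 4, 5, 6, 7, 8, 9} has only 6 neighbours ({A, B, D, E, F, H}), so by Hall's theorem at most 7 of the 9 left vertices can be matched.
Hence no matching covers every left vertex.

No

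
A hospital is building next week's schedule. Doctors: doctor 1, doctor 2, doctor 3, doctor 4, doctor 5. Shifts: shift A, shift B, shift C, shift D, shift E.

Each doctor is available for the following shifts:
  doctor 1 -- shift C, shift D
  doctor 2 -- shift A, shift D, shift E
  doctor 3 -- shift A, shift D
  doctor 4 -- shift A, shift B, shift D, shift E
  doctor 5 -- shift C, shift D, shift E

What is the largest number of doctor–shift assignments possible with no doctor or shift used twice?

5

For example, pair doctor 1→shift C, doctor 2→shift A, doctor 3→shift D, doctor 4→shift B, doctor 5→shift E.
This saturates every doctor, so 5 is the maximum.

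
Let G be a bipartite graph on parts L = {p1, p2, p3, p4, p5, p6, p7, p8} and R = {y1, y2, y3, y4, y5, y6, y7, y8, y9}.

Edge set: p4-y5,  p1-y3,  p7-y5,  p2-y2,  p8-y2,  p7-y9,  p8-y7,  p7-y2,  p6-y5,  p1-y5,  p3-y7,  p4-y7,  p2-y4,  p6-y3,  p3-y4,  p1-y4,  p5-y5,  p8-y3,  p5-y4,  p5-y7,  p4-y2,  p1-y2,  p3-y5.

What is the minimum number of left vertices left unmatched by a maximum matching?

A valid assignment of size 6: p1-y3, p2-y4, p3-y5, p4-y2, p5-y7, p7-y9.
The set {p1, p2, p3, p4, p5, p6, p8} has only 5 neighbours ({y2, y3, y4, y5, y7}), so by Hall's theorem at most 6 of the 8 left vertices can be matched.
That matches 6 of the 8, leaving 2 unmatched; no matching can do better.

2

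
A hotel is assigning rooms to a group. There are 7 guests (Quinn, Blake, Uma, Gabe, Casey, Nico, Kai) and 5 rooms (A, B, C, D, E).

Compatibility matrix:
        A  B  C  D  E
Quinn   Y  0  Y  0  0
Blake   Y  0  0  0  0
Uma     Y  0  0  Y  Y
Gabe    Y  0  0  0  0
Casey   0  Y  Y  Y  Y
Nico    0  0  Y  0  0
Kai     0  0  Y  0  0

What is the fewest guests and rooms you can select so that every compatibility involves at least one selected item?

A maximum matching has 4 edges (e.g. Quinn–C, Blake–A, Uma–E, Casey–B).
By König's theorem the minimum vertex cover has the same size. One such cover is {Uma, Casey, A, C}.

4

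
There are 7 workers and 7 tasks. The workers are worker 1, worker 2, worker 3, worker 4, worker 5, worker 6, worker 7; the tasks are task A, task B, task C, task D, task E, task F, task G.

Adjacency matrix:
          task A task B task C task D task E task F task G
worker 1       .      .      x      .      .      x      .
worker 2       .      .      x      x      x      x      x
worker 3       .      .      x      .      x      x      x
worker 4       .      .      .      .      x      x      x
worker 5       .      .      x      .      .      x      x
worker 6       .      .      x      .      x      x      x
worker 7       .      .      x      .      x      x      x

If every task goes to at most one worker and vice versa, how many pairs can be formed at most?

One maximum matching: worker 1–task C, worker 2–task D, worker 3–task E, worker 4–task G, worker 5–task F.
The set {worker 1, worker 3, worker 4, worker 5, worker 6, worker 7} has only 4 neighbours ({task C, task E, task F, task G}), so by Hall's theorem at most 5 of the 7 workers can be matched.

5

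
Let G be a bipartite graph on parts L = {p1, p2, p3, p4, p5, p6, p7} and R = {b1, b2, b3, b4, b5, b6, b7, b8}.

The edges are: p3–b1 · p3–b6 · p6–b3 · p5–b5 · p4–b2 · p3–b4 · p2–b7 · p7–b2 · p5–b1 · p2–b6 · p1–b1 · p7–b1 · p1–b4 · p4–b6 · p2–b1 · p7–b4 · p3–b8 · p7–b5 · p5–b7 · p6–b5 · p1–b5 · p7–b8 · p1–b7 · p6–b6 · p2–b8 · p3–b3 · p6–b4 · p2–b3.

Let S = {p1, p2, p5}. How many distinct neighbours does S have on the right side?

7

The union of neighbours of {p1, p2, p5} is {b1, b3, b4, b5, b6, b7, b8}, which has 7 elements.
Since |N(S)| = 7 ≥ |S| = 3, Hall's condition holds for this subset.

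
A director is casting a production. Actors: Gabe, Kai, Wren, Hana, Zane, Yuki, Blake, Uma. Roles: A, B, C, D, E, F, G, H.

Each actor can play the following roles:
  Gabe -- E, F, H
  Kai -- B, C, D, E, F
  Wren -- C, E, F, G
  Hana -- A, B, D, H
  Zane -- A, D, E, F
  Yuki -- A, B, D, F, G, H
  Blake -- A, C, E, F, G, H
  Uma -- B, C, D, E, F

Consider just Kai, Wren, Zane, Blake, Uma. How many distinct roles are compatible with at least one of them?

The union of neighbours of {Kai, Wren, Zane, Blake, Uma} is {A, B, C, D, E, F, G, H}, which has 8 elements.
Since |N(S)| = 8 ≥ |S| = 5, Hall's condition holds for this subset.

8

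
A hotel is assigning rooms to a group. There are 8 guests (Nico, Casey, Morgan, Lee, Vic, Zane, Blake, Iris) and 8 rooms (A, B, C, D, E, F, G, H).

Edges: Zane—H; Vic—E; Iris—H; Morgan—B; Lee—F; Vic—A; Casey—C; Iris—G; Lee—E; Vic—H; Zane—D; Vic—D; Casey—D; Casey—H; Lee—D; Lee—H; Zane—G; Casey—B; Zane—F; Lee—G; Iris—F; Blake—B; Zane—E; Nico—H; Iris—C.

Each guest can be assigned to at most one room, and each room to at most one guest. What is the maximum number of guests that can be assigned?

7

One maximum matching: Nico–H, Casey–C, Morgan–B, Lee–E, Vic–D, Zane–G, Iris–F.
The set {Morgan, Blake} has only 1 neighbour ({B}), so by Hall's theorem at most 7 of the 8 guests can be matched.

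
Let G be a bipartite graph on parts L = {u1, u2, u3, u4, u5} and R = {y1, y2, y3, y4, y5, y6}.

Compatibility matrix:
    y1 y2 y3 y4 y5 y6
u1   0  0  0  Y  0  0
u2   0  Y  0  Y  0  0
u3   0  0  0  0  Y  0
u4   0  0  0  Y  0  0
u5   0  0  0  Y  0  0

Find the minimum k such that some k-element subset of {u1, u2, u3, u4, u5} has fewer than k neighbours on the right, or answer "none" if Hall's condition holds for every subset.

Take S = {u1, u4}. Its neighbourhood is {y4}, so |N(S)| = 1 < |S| = 2.
No single vertex violates Hall's condition since each has at least one neighbour, so 2 is the minimum.

2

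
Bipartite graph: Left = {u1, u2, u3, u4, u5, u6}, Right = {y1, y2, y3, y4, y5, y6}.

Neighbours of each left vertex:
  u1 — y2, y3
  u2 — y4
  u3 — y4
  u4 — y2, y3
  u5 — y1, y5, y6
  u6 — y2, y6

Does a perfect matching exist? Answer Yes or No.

No

The set {u2, u3} has only 1 neighbour ({y4}), so by Hall's theorem at most 5 of the 6 left vertices can be matched.
Hence no matching covers every left vertex.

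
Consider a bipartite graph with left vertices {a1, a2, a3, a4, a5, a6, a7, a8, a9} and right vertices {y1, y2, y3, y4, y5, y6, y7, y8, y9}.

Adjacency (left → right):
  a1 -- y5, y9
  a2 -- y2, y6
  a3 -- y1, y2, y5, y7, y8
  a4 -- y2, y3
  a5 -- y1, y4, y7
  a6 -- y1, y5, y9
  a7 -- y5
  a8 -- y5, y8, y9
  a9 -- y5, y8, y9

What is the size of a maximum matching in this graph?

A valid assignment of size 8: a1→y9, a2→y2, a3→y7, a4→y3, a5→y4, a6→y1, a7→y5, a8→y8.
The set {a1, a7, a8, a9} has only 3 neighbours ({y5, y8, y9}), so by Hall's theorem at most 8 of the 9 left vertices can be matched.

8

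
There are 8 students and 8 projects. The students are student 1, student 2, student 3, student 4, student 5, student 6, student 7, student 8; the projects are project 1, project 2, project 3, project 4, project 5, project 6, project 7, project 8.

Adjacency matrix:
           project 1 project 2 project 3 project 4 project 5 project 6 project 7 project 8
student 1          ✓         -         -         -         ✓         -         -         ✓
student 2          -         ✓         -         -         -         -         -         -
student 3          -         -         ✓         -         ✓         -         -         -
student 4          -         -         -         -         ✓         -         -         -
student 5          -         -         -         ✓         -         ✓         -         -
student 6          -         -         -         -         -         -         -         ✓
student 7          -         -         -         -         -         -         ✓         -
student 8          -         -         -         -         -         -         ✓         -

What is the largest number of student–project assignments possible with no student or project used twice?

For example, pair student 1-project 1, student 2-project 2, student 3-project 3, student 4-project 5, student 5-project 4, student 6-project 8, student 7-project 7.
The set {student 7, student 8} has only 1 neighbour ({project 7}), so by Hall's theorem at most 7 of the 8 students can be matched.

7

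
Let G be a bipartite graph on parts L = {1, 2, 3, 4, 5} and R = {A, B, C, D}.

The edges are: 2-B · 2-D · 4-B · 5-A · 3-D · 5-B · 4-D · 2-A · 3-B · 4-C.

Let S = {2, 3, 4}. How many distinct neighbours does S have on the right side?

The union of neighbours of {2, 3, 4} is {A, B, C, D}, which has 4 elements.
Since |N(S)| = 4 ≥ |S| = 3, Hall's condition holds for this subset.

4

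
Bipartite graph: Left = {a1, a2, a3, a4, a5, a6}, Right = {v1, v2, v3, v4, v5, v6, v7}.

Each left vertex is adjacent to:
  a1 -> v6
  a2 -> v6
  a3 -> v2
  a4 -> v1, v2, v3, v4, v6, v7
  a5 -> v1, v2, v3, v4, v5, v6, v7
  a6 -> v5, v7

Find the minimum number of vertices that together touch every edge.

5

The 5 edges a1–v6, a3–v2, a4–v1, a5–v3, a6–v7 form a matching, so any vertex cover needs at least 5 vertices (one per matched edge).
Conversely {a3, a4, a5, a6, v6} meets every edge and has exactly 5 vertices, so 5 is optimal.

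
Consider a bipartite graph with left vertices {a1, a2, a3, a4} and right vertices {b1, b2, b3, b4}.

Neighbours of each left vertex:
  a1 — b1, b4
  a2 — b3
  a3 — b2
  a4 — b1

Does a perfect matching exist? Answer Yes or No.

A valid assignment of size 4: a1–b4, a2–b3, a3–b2, a4–b1.
All 4 left vertices are covered.

Yes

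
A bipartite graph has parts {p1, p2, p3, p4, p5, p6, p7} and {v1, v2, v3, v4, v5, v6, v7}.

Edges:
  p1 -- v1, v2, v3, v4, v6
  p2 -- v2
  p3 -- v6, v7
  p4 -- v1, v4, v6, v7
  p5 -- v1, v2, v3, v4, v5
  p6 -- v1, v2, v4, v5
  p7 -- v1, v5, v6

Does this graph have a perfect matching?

Yes

A valid assignment of size 7: p1→v3, p2→v2, p3→v7, p4→v1, p5→v5, p6→v4, p7→v6.
Every left vertex is matched, so this is a perfect matching.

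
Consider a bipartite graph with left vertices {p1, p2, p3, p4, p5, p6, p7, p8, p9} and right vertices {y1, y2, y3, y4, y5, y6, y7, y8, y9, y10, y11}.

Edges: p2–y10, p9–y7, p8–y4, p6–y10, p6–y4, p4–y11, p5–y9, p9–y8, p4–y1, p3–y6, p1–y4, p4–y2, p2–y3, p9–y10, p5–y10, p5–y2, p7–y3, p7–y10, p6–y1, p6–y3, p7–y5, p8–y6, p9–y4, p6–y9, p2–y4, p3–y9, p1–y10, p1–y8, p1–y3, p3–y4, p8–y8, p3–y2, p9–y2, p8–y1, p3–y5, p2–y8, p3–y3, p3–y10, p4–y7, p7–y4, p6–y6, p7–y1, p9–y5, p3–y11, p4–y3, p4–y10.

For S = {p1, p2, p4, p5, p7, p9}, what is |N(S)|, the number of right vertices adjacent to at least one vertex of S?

The union of neighbours of {p1, p2, p4, p5, p7, p9} is {y1, y2, y3, y4, y5, y7, y8, y9, y10, y11}, which has 10 elements.
Since |N(S)| = 10 ≥ |S| = 6, Hall's condition holds for this subset.

10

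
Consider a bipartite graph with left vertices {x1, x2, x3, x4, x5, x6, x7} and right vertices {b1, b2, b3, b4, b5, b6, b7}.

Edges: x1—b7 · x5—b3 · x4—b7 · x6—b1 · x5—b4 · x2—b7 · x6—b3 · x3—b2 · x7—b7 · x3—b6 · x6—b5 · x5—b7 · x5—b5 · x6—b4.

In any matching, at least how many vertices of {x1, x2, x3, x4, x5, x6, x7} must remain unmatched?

3

For example, pair x1-b7, x3-b6, x5-b4, x6-b3.
The set {x1, x2, x4, x7} has only 1 neighbour ({b7}), so by Hall's theorem at most 4 of the 7 left vertices can be matched.
That matches 4 of the 7, leaving 3 unmatched; no matching can do better.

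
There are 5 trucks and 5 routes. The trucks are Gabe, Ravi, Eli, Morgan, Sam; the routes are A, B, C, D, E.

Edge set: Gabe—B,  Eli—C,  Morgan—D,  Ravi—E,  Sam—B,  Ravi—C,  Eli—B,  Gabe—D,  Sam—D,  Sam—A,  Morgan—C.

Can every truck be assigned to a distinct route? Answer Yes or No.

Yes

For example, pair Gabe-D, Ravi-E, Eli-B, Morgan-C, Sam-A.
Every truck is matched, so this is a perfect matching.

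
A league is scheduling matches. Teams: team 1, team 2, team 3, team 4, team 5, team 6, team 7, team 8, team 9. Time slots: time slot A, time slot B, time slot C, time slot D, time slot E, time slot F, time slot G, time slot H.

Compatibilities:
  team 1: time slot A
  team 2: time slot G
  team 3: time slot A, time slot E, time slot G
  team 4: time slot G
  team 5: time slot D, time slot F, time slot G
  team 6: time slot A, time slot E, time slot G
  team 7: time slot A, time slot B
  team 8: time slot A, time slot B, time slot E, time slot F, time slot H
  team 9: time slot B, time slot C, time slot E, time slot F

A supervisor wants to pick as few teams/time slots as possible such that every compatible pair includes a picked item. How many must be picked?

{team 5, team 7, team 8, team 9, time slot A, time slot E, time slot G} is a vertex cover of size 7: every edge has an endpoint in this set.
No smaller cover exists because team 1–time slot A, team 2–time slot G, team 3–time slot E, team 5–time slot D, team 7–time slot B, team 8–time slot H, team 9–time slot F is a matching of size 7, and a cover must include an endpoint of each of these disjoint edges (König's theorem).

7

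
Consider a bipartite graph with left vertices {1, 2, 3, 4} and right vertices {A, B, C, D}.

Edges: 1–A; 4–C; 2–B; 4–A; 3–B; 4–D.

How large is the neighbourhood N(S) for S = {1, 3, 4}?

The union of neighbours of {1, 3, 4} is {A, B, C, D}, which has 4 elements.
Since |N(S)| = 4 ≥ |S| = 3, Hall's condition holds for this subset.

4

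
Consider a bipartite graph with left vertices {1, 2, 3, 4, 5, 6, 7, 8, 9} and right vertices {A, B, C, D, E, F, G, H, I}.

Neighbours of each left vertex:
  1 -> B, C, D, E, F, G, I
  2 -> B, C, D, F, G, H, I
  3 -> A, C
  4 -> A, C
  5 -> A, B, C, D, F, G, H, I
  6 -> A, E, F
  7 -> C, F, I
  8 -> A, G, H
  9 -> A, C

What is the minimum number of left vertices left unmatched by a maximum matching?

A valid assignment of size 8: 1–E, 2–B, 3–A, 4–C, 5–H, 6–F, 7–I, 8–G.
The set {3, 4, 9} has only 2 neighbours ({A, C}), so by Hall's theorem at most 8 of the 9 left vertices can be matched.
That matches 8 of the 9, leaving 1 unmatched; no matching can do better.

1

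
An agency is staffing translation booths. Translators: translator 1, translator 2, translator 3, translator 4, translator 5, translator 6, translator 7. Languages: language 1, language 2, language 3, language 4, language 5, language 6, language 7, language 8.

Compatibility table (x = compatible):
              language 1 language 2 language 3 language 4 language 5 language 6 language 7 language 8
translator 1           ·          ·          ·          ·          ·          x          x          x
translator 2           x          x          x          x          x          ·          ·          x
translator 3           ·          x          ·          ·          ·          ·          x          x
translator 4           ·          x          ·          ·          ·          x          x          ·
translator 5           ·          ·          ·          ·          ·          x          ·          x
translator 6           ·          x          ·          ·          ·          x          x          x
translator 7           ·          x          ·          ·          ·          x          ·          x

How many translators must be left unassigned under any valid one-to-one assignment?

A valid assignment of size 5: translator 1→language 6, translator 2→language 3, translator 3→language 2, translator 4→language 7, translator 5→language 8.
The set {translator 1, translator 3, translator 4, translator 5, translator 6, translator 7} has only 4 neighbours ({language 2, language 6, language 7, language 8}), so by Hall's theorem at most 5 of the 7 translators can be matched.
That matches 5 of the 7, leaving 2 unmatched; no matching can do better.

2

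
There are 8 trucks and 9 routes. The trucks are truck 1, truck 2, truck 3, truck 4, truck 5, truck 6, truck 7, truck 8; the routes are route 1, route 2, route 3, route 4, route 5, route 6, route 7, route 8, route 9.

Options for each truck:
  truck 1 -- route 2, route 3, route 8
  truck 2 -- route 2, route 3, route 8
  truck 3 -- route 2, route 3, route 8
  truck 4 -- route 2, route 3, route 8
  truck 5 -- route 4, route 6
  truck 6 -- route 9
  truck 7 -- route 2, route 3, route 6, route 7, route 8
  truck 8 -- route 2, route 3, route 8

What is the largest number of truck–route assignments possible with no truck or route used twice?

6

A valid assignment of size 6: truck 1–route 8, truck 2–route 3, truck 3–route 2, truck 5–route 6, truck 6–route 9, truck 7–route 7.
The set {truck 1, truck 2, truck 3, truck 4, truck 8} has only 3 neighbours ({route 2, route 3, route 8}), so by Hall's theorem at most 6 of the 8 trucks can be matched.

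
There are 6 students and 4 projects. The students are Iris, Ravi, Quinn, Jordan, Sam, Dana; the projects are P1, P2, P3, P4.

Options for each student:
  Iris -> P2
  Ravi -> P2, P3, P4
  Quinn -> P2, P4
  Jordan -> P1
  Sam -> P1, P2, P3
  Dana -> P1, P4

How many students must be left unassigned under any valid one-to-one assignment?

2

A valid assignment of size 4: Iris–P2, Ravi–P3, Quinn–P4, Jordan–P1.
The set {Iris, Ravi, Quinn, Jordan, Sam, Dana} has only 4 neighbours ({P1, P2, P3, P4}), so by Hall's theorem at most 4 of the 6 students can be matched.
That matches 4 of the 6, leaving 2 unmatched; no matching can do better.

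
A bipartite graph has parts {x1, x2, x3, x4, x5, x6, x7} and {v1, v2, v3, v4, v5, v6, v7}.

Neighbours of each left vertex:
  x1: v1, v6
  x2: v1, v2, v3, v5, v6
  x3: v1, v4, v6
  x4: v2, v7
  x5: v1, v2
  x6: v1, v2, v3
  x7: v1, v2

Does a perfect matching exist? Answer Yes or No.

Yes

One maximum matching: x1–v6, x2–v5, x3–v4, x4–v7, x5–v1, x6–v3, x7–v2.
All 7 left vertices are covered.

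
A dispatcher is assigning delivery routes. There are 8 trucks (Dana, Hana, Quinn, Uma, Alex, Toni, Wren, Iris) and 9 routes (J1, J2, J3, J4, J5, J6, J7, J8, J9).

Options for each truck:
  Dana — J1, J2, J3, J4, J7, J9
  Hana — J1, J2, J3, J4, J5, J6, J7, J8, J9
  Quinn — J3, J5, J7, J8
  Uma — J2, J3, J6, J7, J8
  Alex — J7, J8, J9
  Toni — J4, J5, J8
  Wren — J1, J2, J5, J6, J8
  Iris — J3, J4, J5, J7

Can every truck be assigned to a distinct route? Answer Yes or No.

For example, pair Dana–J9, Hana–J7, Quinn–J5, Uma–J6, Alex–J8, Toni–J4, Wren–J2, Iris–J3.
All 8 trucks are covered.

Yes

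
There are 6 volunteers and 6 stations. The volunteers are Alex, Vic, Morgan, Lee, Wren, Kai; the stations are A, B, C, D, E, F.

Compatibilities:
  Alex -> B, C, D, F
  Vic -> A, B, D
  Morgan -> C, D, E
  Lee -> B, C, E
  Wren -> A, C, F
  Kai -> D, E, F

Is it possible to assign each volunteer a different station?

Yes

A valid assignment of size 6: Alex–F, Vic–A, Morgan–D, Lee–B, Wren–C, Kai–E.
Every volunteer is matched, so this is a perfect matching.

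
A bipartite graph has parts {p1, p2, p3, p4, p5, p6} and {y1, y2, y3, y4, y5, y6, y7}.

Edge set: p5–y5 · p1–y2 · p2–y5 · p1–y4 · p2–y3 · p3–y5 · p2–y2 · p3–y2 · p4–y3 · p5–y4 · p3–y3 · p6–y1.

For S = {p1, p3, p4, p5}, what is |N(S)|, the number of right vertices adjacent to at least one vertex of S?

The union of neighbours of {p1, p3, p4, p5} is {y2, y3, y4, y5}, which has 4 elements.
Since |N(S)| = 4 ≥ |S| = 4, Hall's condition holds for this subset.

4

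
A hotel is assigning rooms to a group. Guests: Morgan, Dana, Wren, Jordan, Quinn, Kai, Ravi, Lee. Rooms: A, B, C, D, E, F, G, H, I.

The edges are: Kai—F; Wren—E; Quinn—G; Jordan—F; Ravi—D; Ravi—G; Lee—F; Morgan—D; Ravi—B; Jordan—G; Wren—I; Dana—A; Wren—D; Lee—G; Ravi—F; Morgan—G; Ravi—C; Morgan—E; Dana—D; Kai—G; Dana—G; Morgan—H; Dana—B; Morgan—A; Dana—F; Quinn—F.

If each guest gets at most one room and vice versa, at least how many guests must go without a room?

2

A valid assignment of size 6: Morgan–E, Dana–A, Wren–D, Jordan–G, Quinn–F, Ravi–B.
The set {Jordan, Quinn, Kai, Lee} has only 2 neighbours ({F, G}), so by Hall's theorem at most 6 of the 8 guests can be matched.
That matches 6 of the 8, leaving 2 unmatched; no matching can do better.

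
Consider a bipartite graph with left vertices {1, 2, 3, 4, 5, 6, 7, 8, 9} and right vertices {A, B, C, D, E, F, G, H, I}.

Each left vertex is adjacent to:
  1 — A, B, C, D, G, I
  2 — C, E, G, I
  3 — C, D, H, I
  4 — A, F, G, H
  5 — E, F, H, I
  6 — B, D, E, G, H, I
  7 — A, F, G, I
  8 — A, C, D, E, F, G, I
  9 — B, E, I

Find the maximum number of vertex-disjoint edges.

One maximum matching: 1-A, 2-C, 3-D, 4-F, 5-H, 6-E, 7-I, 8-G, 9-B.
All 9 left vertices are matched, so no larger matching exists.

9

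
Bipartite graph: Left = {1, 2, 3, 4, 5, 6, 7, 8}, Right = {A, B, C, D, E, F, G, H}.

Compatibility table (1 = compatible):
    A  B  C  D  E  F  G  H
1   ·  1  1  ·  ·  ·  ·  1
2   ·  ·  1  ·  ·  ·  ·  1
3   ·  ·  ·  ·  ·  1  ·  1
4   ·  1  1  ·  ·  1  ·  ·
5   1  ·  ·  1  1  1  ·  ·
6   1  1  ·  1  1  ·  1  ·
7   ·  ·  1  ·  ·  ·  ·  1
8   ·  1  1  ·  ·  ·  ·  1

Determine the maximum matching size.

A valid assignment of size 6: 1-C, 2-H, 3-F, 4-B, 5-E, 6-G.
The set {1, 2, 3, 4, 7, 8} has only 4 neighbours ({B, C, F, H}), so by Hall's theorem at most 6 of the 8 left vertices can be matched.

6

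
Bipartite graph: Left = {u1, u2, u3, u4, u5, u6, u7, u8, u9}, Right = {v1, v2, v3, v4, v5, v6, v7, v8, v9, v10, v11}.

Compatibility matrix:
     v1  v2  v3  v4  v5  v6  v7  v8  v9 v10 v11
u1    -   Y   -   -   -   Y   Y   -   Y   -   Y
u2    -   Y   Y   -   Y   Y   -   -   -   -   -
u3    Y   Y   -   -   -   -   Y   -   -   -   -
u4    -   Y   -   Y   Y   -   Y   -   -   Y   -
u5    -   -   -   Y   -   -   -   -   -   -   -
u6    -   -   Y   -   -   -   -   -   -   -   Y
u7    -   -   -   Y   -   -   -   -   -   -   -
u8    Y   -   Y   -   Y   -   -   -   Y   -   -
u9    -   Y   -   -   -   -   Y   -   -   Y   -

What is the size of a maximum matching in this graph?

For example, pair u1–v11, u2–v6, u3–v7, u4–v10, u5–v4, u6–v3, u8–v1, u9–v2.
The set {u5, u7} has only 1 neighbour ({v4}), so by Hall's theorem at most 8 of the 9 left vertices can be matched.

8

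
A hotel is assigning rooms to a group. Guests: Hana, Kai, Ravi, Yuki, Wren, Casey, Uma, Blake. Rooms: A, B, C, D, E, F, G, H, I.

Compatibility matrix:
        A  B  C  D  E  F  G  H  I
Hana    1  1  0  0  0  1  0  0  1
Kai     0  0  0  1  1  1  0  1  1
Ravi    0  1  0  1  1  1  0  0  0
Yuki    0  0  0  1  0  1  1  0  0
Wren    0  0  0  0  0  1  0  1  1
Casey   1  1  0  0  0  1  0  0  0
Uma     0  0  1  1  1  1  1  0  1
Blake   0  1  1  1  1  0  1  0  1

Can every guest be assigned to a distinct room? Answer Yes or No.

Yes

A valid assignment of size 8: Hana–A, Kai–I, Ravi–B, Yuki–D, Wren–H, Casey–F, Uma–E, Blake–G.
Every guest is matched, so this matching saturates all of them.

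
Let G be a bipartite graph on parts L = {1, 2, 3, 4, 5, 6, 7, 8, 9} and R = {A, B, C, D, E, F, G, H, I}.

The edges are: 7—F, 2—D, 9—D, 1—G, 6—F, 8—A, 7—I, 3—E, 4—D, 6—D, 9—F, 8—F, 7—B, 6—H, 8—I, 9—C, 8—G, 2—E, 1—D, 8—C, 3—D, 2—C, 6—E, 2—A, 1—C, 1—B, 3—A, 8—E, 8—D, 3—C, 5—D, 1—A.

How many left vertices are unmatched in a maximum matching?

One maximum matching: 1→A, 2→C, 3→E, 4→D, 6→H, 7→B, 8→G, 9→F.
The set {4, 5} has only 1 neighbour ({D}), so by Hall's theorem at most 8 of the 9 left vertices can be matched.
That matches 8 of the 9, leaving 1 unmatched; no matching can do better.

1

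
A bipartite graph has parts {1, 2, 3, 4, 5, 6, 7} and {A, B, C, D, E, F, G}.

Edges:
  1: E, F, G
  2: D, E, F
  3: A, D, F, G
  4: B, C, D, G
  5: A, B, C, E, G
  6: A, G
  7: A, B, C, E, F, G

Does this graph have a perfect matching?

A valid assignment of size 7: 1-E, 2-D, 3-F, 4-C, 5-B, 6-A, 7-G.
All 7 left vertices are covered.

Yes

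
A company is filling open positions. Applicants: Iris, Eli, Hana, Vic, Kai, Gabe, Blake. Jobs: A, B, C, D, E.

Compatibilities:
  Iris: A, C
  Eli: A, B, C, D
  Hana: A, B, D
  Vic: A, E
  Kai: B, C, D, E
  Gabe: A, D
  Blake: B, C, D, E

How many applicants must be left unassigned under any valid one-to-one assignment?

2

A valid assignment of size 5: Iris→A, Eli→C, Hana→D, Vic→E, Kai→B.
The set {Iris, Eli, Hana, Vic, Kai, Gabe, Blake} has only 5 neighbours ({A, B, C, D, E}), so by Hall's theorem at most 5 of the 7 applicants can be matched.
That matches 5 of the 7, leaving 2 unmatched; no matching can do better.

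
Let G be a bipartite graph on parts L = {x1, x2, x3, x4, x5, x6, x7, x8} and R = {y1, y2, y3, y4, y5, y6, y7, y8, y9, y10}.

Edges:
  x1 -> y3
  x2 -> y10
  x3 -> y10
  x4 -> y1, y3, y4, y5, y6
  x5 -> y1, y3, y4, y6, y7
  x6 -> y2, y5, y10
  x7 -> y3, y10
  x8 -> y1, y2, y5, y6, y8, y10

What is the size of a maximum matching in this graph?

For example, pair x1-y3, x2-y10, x4-y1, x5-y7, x6-y2, x8-y6.
The set {x1, x2, x3, x7} has only 2 neighbours ({y10, y3}), so by Hall's theorem at most 6 of the 8 left vertices can be matched.

6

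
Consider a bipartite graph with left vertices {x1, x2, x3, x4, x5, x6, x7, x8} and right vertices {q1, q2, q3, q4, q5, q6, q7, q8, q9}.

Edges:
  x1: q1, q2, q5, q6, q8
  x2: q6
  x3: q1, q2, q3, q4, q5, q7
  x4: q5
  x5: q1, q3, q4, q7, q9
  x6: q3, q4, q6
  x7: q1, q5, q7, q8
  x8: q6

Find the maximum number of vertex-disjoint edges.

A valid assignment of size 7: x1–q1, x2–q6, x3–q7, x4–q5, x5–q9, x6–q4, x7–q8.
The set {x2, x8} has only 1 neighbour ({q6}), so by Hall's theorem at most 7 of the 8 left vertices can be matched.

7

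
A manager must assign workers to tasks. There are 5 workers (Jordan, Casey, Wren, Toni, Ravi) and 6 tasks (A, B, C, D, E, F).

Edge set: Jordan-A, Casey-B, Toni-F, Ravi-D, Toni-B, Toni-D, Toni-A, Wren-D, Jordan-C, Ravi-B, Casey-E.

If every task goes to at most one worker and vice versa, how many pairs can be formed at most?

5

For example, pair Jordan–C, Casey–E, Wren–D, Toni–F, Ravi–B.
All 5 workers are matched, so no larger matching exists.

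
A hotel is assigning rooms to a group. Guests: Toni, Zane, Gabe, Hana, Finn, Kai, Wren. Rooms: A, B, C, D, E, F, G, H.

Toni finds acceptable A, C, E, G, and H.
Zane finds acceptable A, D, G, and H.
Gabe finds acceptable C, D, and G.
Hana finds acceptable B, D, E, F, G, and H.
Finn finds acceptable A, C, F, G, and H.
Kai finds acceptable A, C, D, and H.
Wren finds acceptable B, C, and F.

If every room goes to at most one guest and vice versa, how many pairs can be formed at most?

7

One maximum matching: Toni–E, Zane–D, Gabe–G, Hana–H, Finn–A, Kai–C, Wren–B.
All 7 guests are matched, so no larger matching exists.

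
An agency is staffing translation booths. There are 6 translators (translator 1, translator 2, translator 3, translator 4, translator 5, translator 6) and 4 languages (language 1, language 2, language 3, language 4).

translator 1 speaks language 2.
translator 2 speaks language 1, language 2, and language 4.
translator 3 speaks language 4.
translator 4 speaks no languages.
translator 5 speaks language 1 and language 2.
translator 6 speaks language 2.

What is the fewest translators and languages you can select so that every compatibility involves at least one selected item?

{language 1, language 2, language 4} is a vertex cover of size 3: every edge has an endpoint in this set.
No smaller cover exists because translator 1–language 2, translator 2–language 1, translator 3–language 4 is a matching of size 3, and a cover must include an endpoint of each of these disjoint edges (König's theorem).

3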